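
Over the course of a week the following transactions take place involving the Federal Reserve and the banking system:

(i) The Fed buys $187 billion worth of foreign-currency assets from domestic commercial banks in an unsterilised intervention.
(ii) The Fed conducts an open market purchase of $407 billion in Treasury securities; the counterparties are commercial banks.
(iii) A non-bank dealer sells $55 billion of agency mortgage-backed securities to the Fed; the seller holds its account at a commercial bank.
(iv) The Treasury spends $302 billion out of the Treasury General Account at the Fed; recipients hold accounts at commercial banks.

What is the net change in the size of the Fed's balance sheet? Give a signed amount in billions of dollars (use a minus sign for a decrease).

Fed balance sheet:
  Assets:      Securities +$462B, Foreign assets +$187B
  Liabilities: Bank reserves +$951B, Government deposits −$302B
Change in total Fed assets = +$649 billion.

+$649 billion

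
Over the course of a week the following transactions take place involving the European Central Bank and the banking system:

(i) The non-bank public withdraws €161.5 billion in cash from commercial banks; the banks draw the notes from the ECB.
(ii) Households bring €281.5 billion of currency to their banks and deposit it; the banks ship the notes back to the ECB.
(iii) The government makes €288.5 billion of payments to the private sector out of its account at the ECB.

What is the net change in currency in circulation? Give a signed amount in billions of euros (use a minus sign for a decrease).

Currency withdrawal €161.5 billion: notes leave the central bank → +€161.5B.
Currency deposit €281.5 billion: notes return to the central bank → −€281.5B.
Government spending €288.5 billion: no currency enters or leaves circulation → 0.
Net: 161.5 − 281.5 + 0 = -€120 billion.

-€120 billion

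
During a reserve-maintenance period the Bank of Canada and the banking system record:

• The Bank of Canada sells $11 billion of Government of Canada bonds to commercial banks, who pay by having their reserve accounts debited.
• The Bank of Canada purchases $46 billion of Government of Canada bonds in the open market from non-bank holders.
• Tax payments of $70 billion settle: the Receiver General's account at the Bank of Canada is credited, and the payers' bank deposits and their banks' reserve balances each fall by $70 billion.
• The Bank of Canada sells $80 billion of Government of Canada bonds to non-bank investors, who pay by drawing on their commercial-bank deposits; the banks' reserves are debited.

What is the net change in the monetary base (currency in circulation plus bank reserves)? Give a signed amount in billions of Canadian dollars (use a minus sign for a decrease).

OMO sale (to banks) $11 billion: Bank of Canada balance sheet contracts → −$11B.
Asset purchase (from non-banks) $46 billion: Bank of Canada balance sheet expands → +$46B.
Government account inflow $70 billion: reserves shift to a non-base liability → −$70B.
Asset sale (to non-banks) $80 billion: Bank of Canada balance sheet contracts → −$80B.
Net: −11 + 46 − 70 − 80 = -$115 billion.

-$115 billion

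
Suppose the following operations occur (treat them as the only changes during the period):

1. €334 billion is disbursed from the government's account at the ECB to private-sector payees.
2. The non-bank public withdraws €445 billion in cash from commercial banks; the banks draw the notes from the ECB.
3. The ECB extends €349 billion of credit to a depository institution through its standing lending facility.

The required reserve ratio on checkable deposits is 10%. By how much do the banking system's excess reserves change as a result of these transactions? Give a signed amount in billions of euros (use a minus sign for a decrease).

Government spending €334 billion: reserves +€334B, deposits +€334B.
Currency withdrawal €445 billion: reserves −€445B, deposits −€445B.
Discount-window loan €349 billion: reserves +€349B, deposits 0.
Totals: Δreserves = +€238B, Δdeposits = −€111B.
Δrequired reserves = 10% × −€111B = −€11.1B.
Δexcess reserves = Δreserves − Δrequired = +€238B − (−€11.1B) = +€249.1 billion.

+€249.1 billion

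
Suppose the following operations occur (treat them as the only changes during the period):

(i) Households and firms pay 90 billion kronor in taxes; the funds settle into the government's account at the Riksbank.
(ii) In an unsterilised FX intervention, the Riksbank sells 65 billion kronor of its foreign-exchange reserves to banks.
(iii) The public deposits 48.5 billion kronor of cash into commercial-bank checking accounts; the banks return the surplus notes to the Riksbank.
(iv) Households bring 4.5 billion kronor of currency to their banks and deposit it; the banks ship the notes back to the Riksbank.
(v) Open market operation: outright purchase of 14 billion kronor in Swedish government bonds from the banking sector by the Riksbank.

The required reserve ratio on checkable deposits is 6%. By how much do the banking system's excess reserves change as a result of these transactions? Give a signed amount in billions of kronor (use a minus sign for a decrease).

Government account inflow 90 billion kronor: reserves −90B, deposits −90B.
FX sale 65 billion kronor: reserves −65B, deposits 0.
Currency deposit 48.5 billion kronor: reserves +48.5B, deposits +48.5B.
Currency deposit 4.5 billion kronor: reserves +4.5B, deposits +4.5B.
OMO purchase (from banks) 14 billion kronor: reserves +14B, deposits 0.
Totals: Δreserves = −88B, Δdeposits = −37B.
Δrequired reserves = 6% × −37B = −2.22B.
Δexcess reserves = Δreserves − Δrequired = −88B − (−2.22B) = -85.78 billion.

-85.78 billion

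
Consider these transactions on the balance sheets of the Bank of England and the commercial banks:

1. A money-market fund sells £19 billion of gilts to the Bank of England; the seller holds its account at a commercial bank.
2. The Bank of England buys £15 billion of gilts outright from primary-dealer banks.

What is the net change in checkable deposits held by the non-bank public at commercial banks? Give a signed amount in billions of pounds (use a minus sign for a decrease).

+£19 billion

Asset purchase (from non-banks) £19 billion: non-bank counterparties' bank balances rise → +£19B.
OMO purchase (from banks) £15 billion: the counterparty is a bank, so public deposits are unchanged → 0.
Net: 19 + 0 = +£19 billion.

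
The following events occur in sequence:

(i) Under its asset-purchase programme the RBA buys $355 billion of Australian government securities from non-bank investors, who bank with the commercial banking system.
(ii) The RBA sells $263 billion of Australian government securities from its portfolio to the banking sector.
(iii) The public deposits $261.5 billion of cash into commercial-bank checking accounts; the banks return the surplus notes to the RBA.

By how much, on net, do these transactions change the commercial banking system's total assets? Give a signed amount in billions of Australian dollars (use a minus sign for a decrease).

+$616.5 billion

RBA balance sheet:
  Assets:      Securities +$92B
  Liabilities: Bank reserves +$353.5B, Currency in circulation −$261.5B
Commercial banking system:
  Assets:      Reserves at CB +$353.5B, Securities +$263B
  Liabilities: Checkable deposits +$616.5B
Change in total bank assets = +$616.5 billion.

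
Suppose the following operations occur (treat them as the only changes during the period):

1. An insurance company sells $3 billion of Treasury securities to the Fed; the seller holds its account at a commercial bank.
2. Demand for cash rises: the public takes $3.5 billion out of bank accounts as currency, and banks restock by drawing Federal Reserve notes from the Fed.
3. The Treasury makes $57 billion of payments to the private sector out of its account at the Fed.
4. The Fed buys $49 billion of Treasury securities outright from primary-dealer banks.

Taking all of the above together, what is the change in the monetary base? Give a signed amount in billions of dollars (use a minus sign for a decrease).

+$109 billion

Fed balance sheet:
  Assets:      Securities +$52B
  Liabilities: Bank reserves +$105.5B, Currency in circulation +$3.5B, Government deposits −$57B
Monetary base = currency + reserves: +$3.5B + (+$105.5B) = +$109 billion.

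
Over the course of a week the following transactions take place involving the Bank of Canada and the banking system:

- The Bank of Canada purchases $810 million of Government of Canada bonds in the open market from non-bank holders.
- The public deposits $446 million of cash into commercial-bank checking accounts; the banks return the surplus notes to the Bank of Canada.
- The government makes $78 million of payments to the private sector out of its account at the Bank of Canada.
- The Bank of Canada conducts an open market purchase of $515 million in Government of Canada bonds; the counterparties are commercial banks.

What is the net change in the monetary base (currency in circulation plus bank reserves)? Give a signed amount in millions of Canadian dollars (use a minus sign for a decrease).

+$1403 million

Bank of Canada balance sheet:
  Assets:      Securities +$1325M
  Liabilities: Bank reserves +$1849M, Currency in circulation −$446M, Government deposits −$78M
Monetary base = currency + reserves: −$446M + (+$1849M) = +$1403 million.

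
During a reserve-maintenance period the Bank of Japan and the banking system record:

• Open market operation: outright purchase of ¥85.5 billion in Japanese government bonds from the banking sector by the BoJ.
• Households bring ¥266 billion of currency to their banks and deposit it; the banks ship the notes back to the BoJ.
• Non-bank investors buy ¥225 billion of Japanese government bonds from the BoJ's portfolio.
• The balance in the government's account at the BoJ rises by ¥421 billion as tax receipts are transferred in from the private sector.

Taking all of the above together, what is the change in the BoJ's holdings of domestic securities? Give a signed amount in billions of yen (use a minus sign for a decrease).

-¥139.5 billion

BoJ balance sheet:
  Assets:      Securities −¥139.5B
  Liabilities: Bank reserves −¥294.5B, Currency in circulation −¥266B, Government deposits +¥421B
So the change in the BoJ's holdings of domestic securities is -¥139.5 billion.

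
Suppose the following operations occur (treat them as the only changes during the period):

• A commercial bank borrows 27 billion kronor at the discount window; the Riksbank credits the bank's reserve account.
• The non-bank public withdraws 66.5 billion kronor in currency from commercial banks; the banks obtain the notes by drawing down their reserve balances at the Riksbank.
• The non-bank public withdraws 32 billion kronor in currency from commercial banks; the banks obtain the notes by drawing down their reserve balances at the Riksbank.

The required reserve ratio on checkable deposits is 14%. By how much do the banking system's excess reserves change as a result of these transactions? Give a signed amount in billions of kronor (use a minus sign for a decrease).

-57.71 billion

Discount-window loan 27 billion kronor: reserves +27B, deposits 0.
Currency withdrawal 66.5 billion kronor: reserves −66.5B, deposits −66.5B.
Currency withdrawal 32 billion kronor: reserves −32B, deposits −32B.
Totals: Δreserves = −71.5B, Δdeposits = −98.5B.
Δrequired reserves = 14% × −98.5B = −13.79B.
Δexcess reserves = Δreserves − Δrequired = −71.5B − (−13.79B) = -57.71 billion.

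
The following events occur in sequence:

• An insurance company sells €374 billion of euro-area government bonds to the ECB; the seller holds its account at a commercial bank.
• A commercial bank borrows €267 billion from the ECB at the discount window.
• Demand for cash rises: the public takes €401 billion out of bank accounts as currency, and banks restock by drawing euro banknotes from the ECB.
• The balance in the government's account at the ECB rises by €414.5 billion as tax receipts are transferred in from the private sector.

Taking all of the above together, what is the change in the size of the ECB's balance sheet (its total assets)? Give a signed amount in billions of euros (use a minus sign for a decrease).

ECB balance sheet:
  Assets:      Securities +€374B, Loans to banks +€267B
  Liabilities: Bank reserves −€174.5B, Currency in circulation +€401B, Government deposits +€414.5B
Commercial banking system:
  Assets:      Reserves at CB −€174.5B
  Liabilities: Checkable deposits −€441.5B, Borrowings from CB +€267B
Change in total ECB assets = +€641 billion.

+€641 billion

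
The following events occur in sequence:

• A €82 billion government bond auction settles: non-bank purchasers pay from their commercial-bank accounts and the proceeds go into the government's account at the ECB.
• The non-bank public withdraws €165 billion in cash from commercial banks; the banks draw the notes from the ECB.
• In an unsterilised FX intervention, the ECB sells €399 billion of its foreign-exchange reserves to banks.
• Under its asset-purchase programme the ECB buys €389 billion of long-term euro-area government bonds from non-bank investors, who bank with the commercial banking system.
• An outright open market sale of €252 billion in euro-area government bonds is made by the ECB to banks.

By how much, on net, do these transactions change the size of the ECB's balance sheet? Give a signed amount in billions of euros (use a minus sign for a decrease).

-€262 billion

Government account inflow €82 billion: only the composition of liabilities changes → 0.
Currency withdrawal €165 billion: only the composition of liabilities changes → 0.
FX sale €399 billion: an ECB asset is shed → −€399B.
Asset purchase (from non-banks) €389 billion: an ECB asset is acquired → +€389B.
OMO sale (to banks) €252 billion: an ECB asset is shed → −€252B.
Net: 0 + 0 − 399 + 389 − 252 = -€262 billion.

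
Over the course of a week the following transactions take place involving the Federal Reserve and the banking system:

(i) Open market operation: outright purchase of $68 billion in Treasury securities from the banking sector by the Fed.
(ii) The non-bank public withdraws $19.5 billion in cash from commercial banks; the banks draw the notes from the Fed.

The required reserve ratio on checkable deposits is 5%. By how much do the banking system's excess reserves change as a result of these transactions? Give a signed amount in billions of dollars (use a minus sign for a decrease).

OMO purchase (from banks) $68 billion: reserves +$68B, deposits 0.
Currency withdrawal $19.5 billion: reserves −$19.5B, deposits −$19.5B.
Totals: Δreserves = +$48.5B, Δdeposits = −$19.5B.
Δrequired reserves = 5% × −$19.5B = −$0.975B.
Δexcess reserves = Δreserves − Δrequired = +$48.5B − (−$0.975B) = +$49.475 billion.

+$49.475 billion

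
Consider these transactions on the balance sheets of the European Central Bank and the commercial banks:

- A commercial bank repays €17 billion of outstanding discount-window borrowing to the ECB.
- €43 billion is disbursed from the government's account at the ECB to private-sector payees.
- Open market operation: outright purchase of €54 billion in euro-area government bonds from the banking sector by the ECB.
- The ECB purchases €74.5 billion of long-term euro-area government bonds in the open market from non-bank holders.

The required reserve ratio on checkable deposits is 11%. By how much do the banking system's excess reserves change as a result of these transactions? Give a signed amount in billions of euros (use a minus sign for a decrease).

+€141.575 billion

Discount-window repayment €17 billion: reserves −€17B, deposits 0.
Government spending €43 billion: reserves +€43B, deposits +€43B.
OMO purchase (from banks) €54 billion: reserves +€54B, deposits 0.
Asset purchase (from non-banks) €74.5 billion: reserves +€74.5B, deposits +€74.5B.
Totals: Δreserves = +€154.5B, Δdeposits = +€117.5B.
Δrequired reserves = 11% × +€117.5B = +€12.925B.
Δexcess reserves = Δreserves − Δrequired = +€154.5B − (+€12.925B) = +€141.575 billion.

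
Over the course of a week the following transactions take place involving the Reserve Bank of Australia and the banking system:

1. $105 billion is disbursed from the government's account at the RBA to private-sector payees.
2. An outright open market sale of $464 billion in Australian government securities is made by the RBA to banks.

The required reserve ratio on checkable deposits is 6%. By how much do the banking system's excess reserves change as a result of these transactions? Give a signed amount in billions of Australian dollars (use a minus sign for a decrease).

-$365.3 billion

Government spending $105 billion: reserves +$105B, deposits +$105B.
OMO sale (to banks) $464 billion: reserves −$464B, deposits 0.
Totals: Δreserves = −$359B, Δdeposits = +$105B.
Δrequired reserves = 6% × +$105B = +$6.3B.
Δexcess reserves = Δreserves − Δrequired = −$359B − (+$6.3B) = -$365.3 billion.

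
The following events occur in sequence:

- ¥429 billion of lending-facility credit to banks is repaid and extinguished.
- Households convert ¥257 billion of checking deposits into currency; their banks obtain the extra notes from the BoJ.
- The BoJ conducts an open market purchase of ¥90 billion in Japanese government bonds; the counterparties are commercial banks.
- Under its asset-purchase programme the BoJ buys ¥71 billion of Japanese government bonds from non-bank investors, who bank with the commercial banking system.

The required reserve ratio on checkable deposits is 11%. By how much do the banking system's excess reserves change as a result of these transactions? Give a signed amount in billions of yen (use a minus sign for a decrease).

-¥504.54 billion

Discount-window repayment ¥429 billion: reserves −¥429B, deposits 0.
Currency withdrawal ¥257 billion: reserves −¥257B, deposits −¥257B.
OMO purchase (from banks) ¥90 billion: reserves +¥90B, deposits 0.
Asset purchase (from non-banks) ¥71 billion: reserves +¥71B, deposits +¥71B.
Totals: Δreserves = −¥525B, Δdeposits = −¥186B.
Δrequired reserves = 11% × −¥186B = −¥20.46B.
Δexcess reserves = Δreserves − Δrequired = −¥525B − (−¥20.46B) = -¥504.54 billion.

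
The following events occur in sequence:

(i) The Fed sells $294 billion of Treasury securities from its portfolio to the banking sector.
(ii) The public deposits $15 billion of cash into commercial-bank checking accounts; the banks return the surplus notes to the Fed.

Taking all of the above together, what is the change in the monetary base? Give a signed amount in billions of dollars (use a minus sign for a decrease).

-$294 billion

Fed balance sheet:
  Assets:      Securities −$294B
  Liabilities: Bank reserves −$279B, Currency in circulation −$15B
Monetary base = currency + reserves: −$15B + (−$279B) = -$294 billion.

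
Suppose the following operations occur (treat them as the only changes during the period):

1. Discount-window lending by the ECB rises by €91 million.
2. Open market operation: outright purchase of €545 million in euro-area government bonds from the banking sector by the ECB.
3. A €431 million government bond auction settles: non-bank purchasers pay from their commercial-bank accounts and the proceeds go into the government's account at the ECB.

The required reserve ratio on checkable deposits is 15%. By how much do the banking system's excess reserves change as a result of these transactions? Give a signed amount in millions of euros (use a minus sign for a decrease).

+€269.65 million

Discount-window loan €91 million: reserves +€91M, deposits 0.
OMO purchase (from banks) €545 million: reserves +€545M, deposits 0.
Government account inflow €431 million: reserves −€431M, deposits −€431M.
Totals: Δreserves = +€205M, Δdeposits = −€431M.
Δrequired reserves = 15% × −€431M = −€64.65M.
Δexcess reserves = Δreserves − Δrequired = +€205M − (−€64.65M) = +€269.65 million.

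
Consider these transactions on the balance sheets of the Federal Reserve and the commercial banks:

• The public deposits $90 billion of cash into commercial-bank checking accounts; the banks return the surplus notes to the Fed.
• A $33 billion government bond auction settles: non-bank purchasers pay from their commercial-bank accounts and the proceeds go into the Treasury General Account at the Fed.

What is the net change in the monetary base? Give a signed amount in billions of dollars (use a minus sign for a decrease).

-$33 billion

Fed balance sheet:
  Assets:      no change
  Liabilities: Bank reserves +$57B, Currency in circulation −$90B, Government deposits +$33B
Monetary base = currency + reserves: −$90B + (+$57B) = -$33 billion.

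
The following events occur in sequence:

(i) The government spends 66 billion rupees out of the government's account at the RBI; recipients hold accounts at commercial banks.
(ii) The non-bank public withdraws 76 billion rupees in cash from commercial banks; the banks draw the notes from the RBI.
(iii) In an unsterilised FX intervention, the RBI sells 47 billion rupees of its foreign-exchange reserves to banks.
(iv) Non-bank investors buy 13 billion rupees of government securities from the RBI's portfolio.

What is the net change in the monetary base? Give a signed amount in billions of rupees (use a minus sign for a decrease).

Government spending 66 billion rupees: a non-base liability converts back to reserves → +66B.
Currency withdrawal 76 billion rupees: just a shift between currency and reserves — both are base money → 0.
FX sale 47 billion rupees: RBI balance sheet contracts → −47B.
Asset sale (to non-banks) 13 billion rupees: RBI balance sheet contracts → −13B.
Net: 66 + 0 − 47 − 13 = +6 billion.

+6 billion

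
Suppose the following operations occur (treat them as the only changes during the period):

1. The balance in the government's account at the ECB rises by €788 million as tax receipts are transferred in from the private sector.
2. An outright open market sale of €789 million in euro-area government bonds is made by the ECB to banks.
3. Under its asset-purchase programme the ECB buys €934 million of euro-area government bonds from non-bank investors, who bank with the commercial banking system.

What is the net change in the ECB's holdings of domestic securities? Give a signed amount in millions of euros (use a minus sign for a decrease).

Government account inflow €788 million: the ECB's securities portfolio is untouched → 0.
OMO sale (to banks) €789 million: securities removed from the ECB's portfolio → −€789M.
Asset purchase (from non-banks) €934 million: securities added to the ECB's portfolio → +€934M.
Net: 0 − 789 + 934 = +€145 million.

+€145 million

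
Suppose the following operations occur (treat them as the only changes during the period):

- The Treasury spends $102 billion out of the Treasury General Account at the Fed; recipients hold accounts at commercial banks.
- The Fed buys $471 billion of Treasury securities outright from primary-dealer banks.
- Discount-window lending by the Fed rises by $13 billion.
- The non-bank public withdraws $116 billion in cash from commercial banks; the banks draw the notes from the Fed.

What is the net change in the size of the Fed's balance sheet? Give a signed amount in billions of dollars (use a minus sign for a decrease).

Fed balance sheet:
  Assets:      Securities +$471B, Loans to banks +$13B
  Liabilities: Bank reserves +$470B, Currency in circulation +$116B, Government deposits −$102B
Change in total Fed assets = +$484 billion.

+$484 billion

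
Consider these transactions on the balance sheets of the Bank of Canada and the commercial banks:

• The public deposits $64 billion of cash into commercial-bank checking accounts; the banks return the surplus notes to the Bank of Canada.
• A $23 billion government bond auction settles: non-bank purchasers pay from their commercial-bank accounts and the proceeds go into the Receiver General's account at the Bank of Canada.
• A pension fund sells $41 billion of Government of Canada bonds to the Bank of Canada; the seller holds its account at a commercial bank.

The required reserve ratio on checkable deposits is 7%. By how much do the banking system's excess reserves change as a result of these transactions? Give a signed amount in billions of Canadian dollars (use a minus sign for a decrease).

Currency deposit $64 billion: reserves +$64B, deposits +$64B.
Government account inflow $23 billion: reserves −$23B, deposits −$23B.
Asset purchase (from non-banks) $41 billion: reserves +$41B, deposits +$41B.
Totals: Δreserves = +$82B, Δdeposits = +$82B.
Δrequired reserves = 7% × +$82B = +$5.74B.
Δexcess reserves = Δreserves − Δrequired = +$82B − (+$5.74B) = +$76.26 billion.

+$76.26 billion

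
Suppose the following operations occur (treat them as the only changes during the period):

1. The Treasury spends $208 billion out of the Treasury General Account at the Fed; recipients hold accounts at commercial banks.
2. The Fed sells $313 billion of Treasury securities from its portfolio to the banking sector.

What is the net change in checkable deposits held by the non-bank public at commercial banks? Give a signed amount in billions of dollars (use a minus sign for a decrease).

Fed balance sheet:
  Assets:      Securities −$313B
  Liabilities: Bank reserves −$105B, Government deposits −$208B
Commercial banking system:
  Assets:      Reserves at CB −$105B, Securities +$313B
  Liabilities: Checkable deposits +$208B
So the change in checkable deposits held by the non-bank public at commercial banks is +$208 billion.

+$208 billion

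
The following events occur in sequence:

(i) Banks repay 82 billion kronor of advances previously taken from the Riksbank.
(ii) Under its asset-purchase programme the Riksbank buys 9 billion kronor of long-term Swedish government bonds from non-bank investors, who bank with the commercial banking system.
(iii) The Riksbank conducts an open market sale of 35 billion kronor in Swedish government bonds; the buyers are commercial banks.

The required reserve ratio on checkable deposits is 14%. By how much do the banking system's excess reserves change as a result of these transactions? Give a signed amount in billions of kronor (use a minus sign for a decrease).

-109.26 billion

Discount-window repayment 82 billion kronor: reserves −82B, deposits 0.
Asset purchase (from non-banks) 9 billion kronor: reserves +9B, deposits +9B.
OMO sale (to banks) 35 billion kronor: reserves −35B, deposits 0.
Totals: Δreserves = −108B, Δdeposits = +9B.
Δrequired reserves = 14% × +9B = +1.26B.
Δexcess reserves = Δreserves − Δrequired = −108B − (+1.26B) = -109.26 billion.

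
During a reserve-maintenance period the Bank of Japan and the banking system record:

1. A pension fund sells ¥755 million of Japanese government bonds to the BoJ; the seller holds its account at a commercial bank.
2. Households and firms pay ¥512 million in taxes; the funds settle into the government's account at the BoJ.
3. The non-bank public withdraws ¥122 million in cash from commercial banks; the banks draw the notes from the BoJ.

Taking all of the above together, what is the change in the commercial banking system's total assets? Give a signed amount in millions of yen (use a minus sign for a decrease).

+¥121 million

BoJ balance sheet:
  Assets:      Securities +¥755M
  Liabilities: Bank reserves +¥121M, Currency in circulation +¥122M, Government deposits +¥512M
Commercial banking system:
  Assets:      Reserves at CB +¥121M
  Liabilities: Checkable deposits +¥121M
Change in total bank assets = +¥121 million.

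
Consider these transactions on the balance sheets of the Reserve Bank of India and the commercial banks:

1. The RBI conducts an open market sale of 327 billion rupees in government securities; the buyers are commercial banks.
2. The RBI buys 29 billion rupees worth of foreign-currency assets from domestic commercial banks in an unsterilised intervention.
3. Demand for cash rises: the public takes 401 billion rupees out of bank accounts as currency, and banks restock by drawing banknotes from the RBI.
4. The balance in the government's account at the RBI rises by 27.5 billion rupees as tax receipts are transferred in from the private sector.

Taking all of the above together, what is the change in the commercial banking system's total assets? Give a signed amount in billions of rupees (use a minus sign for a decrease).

-428.5 billion

OMO sale (to banks) 327 billion rupees: just an asset swap on bank balance sheets → 0.
FX purchase 29 billion rupees: just an asset swap on bank balance sheets → 0.
Currency withdrawal 401 billion rupees: bank balance sheets shrink → −401B.
Government account inflow 27.5 billion rupees: bank balance sheets shrink → −27.5B.
Net: 0 + 0 − 401 − 27.5 = -428.5 billion.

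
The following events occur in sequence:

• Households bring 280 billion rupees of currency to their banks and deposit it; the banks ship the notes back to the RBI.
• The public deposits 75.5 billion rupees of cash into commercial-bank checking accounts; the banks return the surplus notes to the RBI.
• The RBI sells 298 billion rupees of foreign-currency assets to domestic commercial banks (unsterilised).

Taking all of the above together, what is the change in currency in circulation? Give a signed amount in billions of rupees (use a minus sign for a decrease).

-355.5 billion

Currency deposit 280 billion rupees: notes return to the central bank → −280B.
Currency deposit 75.5 billion rupees: notes return to the central bank → −75.5B.
FX sale 298 billion rupees: no currency enters or leaves circulation → 0.
Net: −280 − 75.5 + 0 = -355.5 billion.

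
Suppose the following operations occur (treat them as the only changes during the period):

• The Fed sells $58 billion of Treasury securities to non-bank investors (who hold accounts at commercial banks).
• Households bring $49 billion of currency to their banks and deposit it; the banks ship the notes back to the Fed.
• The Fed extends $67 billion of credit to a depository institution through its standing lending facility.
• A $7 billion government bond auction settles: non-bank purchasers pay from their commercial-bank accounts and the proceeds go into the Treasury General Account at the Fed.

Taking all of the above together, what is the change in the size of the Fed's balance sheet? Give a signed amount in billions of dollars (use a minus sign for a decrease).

+$9 billion

Asset sale (to non-banks) $58 billion: a Fed asset is shed → −$58B.
Currency deposit $49 billion: only the composition of liabilities changes → 0.
Discount-window loan $67 billion: a Fed asset is acquired → +$67B.
Government account inflow $7 billion: only the composition of liabilities changes → 0.
Net: −58 + 0 + 67 + 0 = +$9 billion.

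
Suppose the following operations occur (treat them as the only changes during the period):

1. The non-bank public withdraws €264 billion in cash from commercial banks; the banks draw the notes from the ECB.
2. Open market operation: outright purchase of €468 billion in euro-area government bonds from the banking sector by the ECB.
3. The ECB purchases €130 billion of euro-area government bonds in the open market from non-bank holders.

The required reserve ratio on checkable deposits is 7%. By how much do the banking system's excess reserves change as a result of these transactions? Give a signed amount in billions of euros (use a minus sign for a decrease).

+€343.38 billion

Currency withdrawal €264 billion: reserves −€264B, deposits −€264B.
OMO purchase (from banks) €468 billion: reserves +€468B, deposits 0.
Asset purchase (from non-banks) €130 billion: reserves +€130B, deposits +€130B.
Totals: Δreserves = +€334B, Δdeposits = −€134B.
Δrequired reserves = 7% × −€134B = −€9.38B.
Δexcess reserves = Δreserves − Δrequired = +€334B − (−€9.38B) = +€343.38 billion.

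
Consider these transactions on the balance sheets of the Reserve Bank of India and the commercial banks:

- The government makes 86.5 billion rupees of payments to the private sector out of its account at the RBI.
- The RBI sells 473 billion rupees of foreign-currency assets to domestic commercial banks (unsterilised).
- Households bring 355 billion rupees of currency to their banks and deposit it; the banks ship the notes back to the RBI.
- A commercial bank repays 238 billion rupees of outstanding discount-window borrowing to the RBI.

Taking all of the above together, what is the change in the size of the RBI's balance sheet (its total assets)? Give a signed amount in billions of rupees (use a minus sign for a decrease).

Government spending 86.5 billion rupees: only the composition of liabilities changes → 0.
FX sale 473 billion rupees: an RBI asset is shed → −473B.
Currency deposit 355 billion rupees: only the composition of liabilities changes → 0.
Discount-window repayment 238 billion rupees: an RBI asset is shed → −238B.
Net: 0 − 473 + 0 − 238 = -711 billion.

-711 billion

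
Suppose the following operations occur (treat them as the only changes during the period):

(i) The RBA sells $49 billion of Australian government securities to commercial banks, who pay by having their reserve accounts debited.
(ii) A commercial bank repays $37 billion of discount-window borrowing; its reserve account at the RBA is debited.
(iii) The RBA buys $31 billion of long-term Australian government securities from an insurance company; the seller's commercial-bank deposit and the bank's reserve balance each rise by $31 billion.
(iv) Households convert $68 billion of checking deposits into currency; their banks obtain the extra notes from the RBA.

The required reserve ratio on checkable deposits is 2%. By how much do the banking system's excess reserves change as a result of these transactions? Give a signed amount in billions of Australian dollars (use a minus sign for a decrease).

OMO sale (to banks) $49 billion: reserves −$49B, deposits 0.
Discount-window repayment $37 billion: reserves −$37B, deposits 0.
Asset purchase (from non-banks) $31 billion: reserves +$31B, deposits +$31B.
Currency withdrawal $68 billion: reserves −$68B, deposits −$68B.
Totals: Δreserves = −$123B, Δdeposits = −$37B.
Δrequired reserves = 2% × −$37B = −$0.74B.
Δexcess reserves = Δreserves − Δrequired = −$123B − (−$0.74B) = -$122.26 billion.

-$122.26 billion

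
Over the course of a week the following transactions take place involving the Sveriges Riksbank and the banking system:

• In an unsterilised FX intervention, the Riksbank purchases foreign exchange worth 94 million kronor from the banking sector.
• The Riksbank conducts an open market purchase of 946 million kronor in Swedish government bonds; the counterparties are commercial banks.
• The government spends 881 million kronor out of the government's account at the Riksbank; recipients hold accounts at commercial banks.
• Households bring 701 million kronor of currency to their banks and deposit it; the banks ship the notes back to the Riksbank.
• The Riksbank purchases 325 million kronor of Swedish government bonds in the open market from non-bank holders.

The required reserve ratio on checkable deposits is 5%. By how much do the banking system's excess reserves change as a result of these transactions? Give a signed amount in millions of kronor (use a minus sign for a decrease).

FX purchase 94 million kronor: reserves +94M, deposits 0.
OMO purchase (from banks) 946 million kronor: reserves +946M, deposits 0.
Government spending 881 million kronor: reserves +881M, deposits +881M.
Currency deposit 701 million kronor: reserves +701M, deposits +701M.
Asset purchase (from non-banks) 325 million kronor: reserves +325M, deposits +325M.
Totals: Δreserves = +2947M, Δdeposits = +1907M.
Δrequired reserves = 5% × +1907M = +95.35M.
Δexcess reserves = Δreserves − Δrequired = +2947M − (+95.35M) = +2851.65 million.

+2851.65 million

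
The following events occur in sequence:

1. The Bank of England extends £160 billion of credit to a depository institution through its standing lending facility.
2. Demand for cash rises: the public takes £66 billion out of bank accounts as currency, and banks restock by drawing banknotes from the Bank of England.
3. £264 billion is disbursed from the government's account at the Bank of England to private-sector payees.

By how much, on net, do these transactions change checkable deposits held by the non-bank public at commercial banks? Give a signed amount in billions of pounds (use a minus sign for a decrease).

+£198 billion

Discount-window loan £160 billion: the counterparty is a bank, so public deposits are unchanged → 0.
Currency withdrawal £66 billion: non-bank counterparties' bank balances fall → −£66B.
Government spending £264 billion: non-bank counterparties' bank balances rise → +£264B.
Net: 0 − 66 + 264 = +£198 billion.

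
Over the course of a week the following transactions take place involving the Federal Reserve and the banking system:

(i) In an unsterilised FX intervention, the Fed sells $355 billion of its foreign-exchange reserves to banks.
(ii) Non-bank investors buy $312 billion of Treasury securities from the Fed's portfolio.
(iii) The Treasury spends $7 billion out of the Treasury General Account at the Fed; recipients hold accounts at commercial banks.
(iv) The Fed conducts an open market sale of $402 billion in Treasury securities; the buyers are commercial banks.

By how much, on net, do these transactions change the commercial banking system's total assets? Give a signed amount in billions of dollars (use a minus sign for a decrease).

Fed balance sheet:
  Assets:      Securities −$714B, Foreign assets −$355B
  Liabilities: Bank reserves −$1062B, Government deposits −$7B
Commercial banking system:
  Assets:      Reserves at CB −$1062B, Securities +$402B, Foreign assets +$355B
  Liabilities: Checkable deposits −$305B
Change in total bank assets = -$305 billion.

-$305 billion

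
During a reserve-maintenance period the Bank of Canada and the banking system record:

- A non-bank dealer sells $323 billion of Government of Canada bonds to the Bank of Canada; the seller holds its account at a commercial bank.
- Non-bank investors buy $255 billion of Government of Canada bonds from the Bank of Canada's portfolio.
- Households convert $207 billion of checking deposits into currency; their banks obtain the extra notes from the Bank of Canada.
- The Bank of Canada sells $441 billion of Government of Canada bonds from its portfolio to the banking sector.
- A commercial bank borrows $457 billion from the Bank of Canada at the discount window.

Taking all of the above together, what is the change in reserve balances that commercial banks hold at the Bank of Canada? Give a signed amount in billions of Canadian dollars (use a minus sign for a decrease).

-$123 billion

Bank of Canada balance sheet:
  Assets:      Securities −$373B, Loans to banks +$457B
  Liabilities: Bank reserves −$123B, Currency in circulation +$207B
Commercial banking system:
  Assets:      Reserves at CB −$123B, Securities +$441B
  Liabilities: Checkable deposits −$139B, Borrowings from CB +$457B
So the change in reserve balances that commercial banks hold at the Bank of Canada is -$123 billion.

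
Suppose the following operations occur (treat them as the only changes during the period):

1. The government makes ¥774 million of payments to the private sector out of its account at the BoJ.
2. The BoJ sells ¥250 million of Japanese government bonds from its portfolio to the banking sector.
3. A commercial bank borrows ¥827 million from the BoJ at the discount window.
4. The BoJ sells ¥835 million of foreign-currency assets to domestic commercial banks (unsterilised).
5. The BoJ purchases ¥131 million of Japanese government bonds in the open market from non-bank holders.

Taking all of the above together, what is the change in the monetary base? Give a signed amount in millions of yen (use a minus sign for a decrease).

+¥647 million

BoJ balance sheet:
  Assets:      Securities −¥119M, Loans to banks +¥827M, Foreign assets −¥835M
  Liabilities: Bank reserves +¥647M, Government deposits −¥774M
Commercial banking system:
  Assets:      Reserves at CB +¥647M, Securities +¥250M, Foreign assets +¥835M
  Liabilities: Checkable deposits +¥905M, Borrowings from CB +¥827M
Monetary base = currency + reserves: 0 + (+¥647M) = +¥647 million.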